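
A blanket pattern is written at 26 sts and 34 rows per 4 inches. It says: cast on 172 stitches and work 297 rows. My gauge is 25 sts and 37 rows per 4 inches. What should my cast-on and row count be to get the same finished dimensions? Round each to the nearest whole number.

Stitches: 172 × 25/26 = 165.38 → 165.
Rows: 297 × 37/34 = 323.21 → 323.

Cast on 165 stitches; work 323 rows.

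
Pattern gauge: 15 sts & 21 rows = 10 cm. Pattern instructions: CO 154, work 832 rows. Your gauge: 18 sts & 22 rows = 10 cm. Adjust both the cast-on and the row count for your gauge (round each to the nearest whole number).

Stitches: 154 × 18/15 = 184.80 → 185.
Rows: 832 × 22/21 = 871.62 → 872.

Cast on 185 stitches; work 872 rows.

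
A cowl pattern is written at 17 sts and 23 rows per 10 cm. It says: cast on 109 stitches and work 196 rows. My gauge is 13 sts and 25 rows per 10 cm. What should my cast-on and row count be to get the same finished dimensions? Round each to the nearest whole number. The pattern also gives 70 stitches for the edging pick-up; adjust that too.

Cast on 83 stitches; work 213 rows; edging pick-up 54 stitches.

Stitches: 109 × 13/17 = 83.35 → 83.
Rows: 196 × 25/23 = 213.04 → 213.
edging pick-up: 70 × 13/17 = 53.53 → 54.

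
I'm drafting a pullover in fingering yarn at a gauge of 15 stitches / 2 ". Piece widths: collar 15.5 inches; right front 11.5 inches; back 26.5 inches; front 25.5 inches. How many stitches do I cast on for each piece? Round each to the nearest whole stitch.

Rate = 15/2 = 7.5 sts per in.
collar: 15.5 × 7.5 = 116.25 → 116.
right front: 11.5 × 7.5 = 86.25 → 86.
back: 26.5 × 7.5 = 198.75 → 199.
front: 25.5 × 7.5 = 191.25 → 191.

collar 116; right front 86; back 199; front 191.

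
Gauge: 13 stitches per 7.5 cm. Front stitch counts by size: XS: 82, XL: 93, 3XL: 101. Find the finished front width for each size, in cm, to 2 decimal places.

13/7.5 = 1.733 sts per cm.
XS: 82 / 1.733 = 47.308 → 47.31 cm.
XL: 93 / 1.733 = 53.654 → 53.65 cm.
3XL: 101 / 1.733 = 58.269 → 58.27 cm.

XS 47.31 cm; XL 53.65 cm; 3XL 58.27 cm.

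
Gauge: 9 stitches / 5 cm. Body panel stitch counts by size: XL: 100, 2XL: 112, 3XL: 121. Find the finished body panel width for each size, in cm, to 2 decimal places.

9/5 = 1.8 sts per cm.
XL: 100 / 1.8 = 55.556 → 55.56 cm.
2XL: 112 / 1.8 = 62.222 → 62.22 cm.
3XL: 121 / 1.8 = 67.222 → 67.22 cm.

XL 55.56 cm; 2XL 62.22 cm; 3XL 67.22 cm.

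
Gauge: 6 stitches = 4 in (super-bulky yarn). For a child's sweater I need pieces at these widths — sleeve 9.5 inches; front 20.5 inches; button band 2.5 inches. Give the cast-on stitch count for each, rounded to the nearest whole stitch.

sleeve 14; front 31; button band 4.

Rate = 6/4 = 1.5 sts per in.
sleeve: 9.5 × 1.5 = 14.25 → 14.
front: 20.5 × 1.5 = 30.75 → 31.
button band: 2.5 × 1.5 = 3.75 → 4.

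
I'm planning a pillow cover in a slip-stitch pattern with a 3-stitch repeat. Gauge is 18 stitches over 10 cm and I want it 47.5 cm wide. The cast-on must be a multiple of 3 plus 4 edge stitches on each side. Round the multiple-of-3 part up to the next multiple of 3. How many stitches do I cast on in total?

18 / 10 = 1.8 sts per cm.
47.5 × 1.8 = 85.50 sts.
Less 8 edge sts → 77.50 for the repeat.
Next multiple of 3: 78.
Add back 8 edge sts → 86.

Cast on 86 stitches.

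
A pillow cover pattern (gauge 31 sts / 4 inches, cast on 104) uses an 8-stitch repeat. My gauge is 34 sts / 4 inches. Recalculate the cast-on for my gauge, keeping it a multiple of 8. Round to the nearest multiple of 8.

Cast on 112 stitches.

104 × 34 / 31 = 114.06.
Nearest multiple of 8: 112.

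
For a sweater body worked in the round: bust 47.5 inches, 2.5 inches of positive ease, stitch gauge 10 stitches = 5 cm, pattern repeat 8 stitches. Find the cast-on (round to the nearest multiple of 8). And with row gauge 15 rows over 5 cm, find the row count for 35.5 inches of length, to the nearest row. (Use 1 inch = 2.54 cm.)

Cast on 256 stitches; work 271 rows.

Finished = 47.5 + 2.5 = 50 inches.
50 inches × 2.54 = 127.00 cm.
10/5 = 2 sts per cm; 127.00 × 2 = 254.00 sts.
Nearest multiple of 8 → 256.
35.5 inches = 90.17 cm; × 3 = 270.51 → 271 rows.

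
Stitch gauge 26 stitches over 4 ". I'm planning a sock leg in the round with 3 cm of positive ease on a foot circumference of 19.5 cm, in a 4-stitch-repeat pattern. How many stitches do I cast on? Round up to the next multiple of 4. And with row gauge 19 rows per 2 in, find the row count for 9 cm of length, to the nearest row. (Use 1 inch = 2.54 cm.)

Cast on 60 stitches; work 34 rows.

Finished = 19.5 + 3 = 22.5 cm.
22.5 cm × 1/2.54 = 8.86 inches.
26/4 = 6.5 sts per in; 8.86 × 6.5 = 57.58 sts.
Next multiple of 4 → 60.
9 cm = 3.54 inches; × 9.5 = 33.66 → 34 rows.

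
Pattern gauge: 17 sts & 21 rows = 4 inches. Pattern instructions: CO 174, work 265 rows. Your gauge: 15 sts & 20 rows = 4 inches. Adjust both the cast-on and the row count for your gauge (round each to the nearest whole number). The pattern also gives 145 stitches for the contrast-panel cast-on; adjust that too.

Cast on 154 stitches; work 252 rows; contrast-panel cast-on 128 stitches.

Stitches: 174 × 15/17 = 153.53 → 154.
Rows: 265 × 20/21 = 252.38 → 252.
contrast-panel cast-on: 145 × 15/17 = 127.94 → 128.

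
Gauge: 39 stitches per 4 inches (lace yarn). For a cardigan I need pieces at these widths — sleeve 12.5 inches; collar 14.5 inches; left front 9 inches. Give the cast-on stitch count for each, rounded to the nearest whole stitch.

Rate = 39/4 = 9.75 sts per in.
sleeve: 12.5 × 9.75 = 121.88 → 122.
collar: 14.5 × 9.75 = 141.38 → 141.
left front: 9 × 9.75 = 87.75 → 88.

sleeve 122; collar 141; left front 88.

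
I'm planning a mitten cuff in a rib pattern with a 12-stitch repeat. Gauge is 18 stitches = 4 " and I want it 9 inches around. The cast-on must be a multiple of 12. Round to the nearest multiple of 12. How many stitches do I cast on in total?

36 stitches.

18 / 4 = 4.5 sts per inch.
9 × 4.5 = 40.50 sts.
Nearest multiple of 12: 36.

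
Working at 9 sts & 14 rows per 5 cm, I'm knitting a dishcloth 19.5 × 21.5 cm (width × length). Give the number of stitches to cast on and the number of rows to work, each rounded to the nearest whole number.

Cast on 35 stitches and work 60 rows.

Stitch gauge = 9/5 = 1.8 sts/cm; 19.5 × 1.8 = 35.10 → 35 sts.
Row gauge = 14/5 = 2.8 rows/cm; 21.5 × 2.8 = 60.20 → 60 rows.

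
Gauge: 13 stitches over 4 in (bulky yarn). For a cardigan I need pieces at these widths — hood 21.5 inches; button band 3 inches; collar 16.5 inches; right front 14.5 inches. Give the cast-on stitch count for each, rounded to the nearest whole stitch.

hood 70; button band 10; collar 54; right front 47.

Rate = 13/4 = 3.25 sts per in.
hood: 21.5 × 3.25 = 69.88 → 70.
button band: 3 × 3.25 = 9.75 → 10.
collar: 16.5 × 3.25 = 53.62 → 54.
right front: 14.5 × 3.25 = 47.12 → 47.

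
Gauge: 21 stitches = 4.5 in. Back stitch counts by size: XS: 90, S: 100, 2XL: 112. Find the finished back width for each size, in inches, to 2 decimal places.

XS 19.29 inches; S 21.43 inches; 2XL 24.00 inches.

21/4.5 = 4.667 sts per in.
XS: 90 / 4.667 = 19.286 → 19.29 in.
S: 100 / 4.667 = 21.429 → 21.43 in.
2XL: 112 / 4.667 = 24.000 → 24.00 in.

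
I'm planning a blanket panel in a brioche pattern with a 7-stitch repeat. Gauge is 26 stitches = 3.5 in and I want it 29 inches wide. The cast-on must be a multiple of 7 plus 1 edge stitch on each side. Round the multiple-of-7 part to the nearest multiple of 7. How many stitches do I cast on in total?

Cast on 212 stitches.

26 / 3.5 = 7.429 sts per inch.
29 × 7.429 = 215.43 sts.
Less 2 edge sts → 213.43 for the repeat.
Nearest multiple of 7: 210.
Add back 2 edge sts → 212.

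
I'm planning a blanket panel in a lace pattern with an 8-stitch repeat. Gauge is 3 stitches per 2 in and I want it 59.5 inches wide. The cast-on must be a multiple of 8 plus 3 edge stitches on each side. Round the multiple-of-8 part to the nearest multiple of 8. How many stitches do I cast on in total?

Cast on 86 stitches.

3 / 2 = 1.5 sts per inch.
59.5 × 1.5 = 89.25 sts.
Less 6 edge sts → 83.25 for the repeat.
Nearest multiple of 8: 80.
Add back 6 edge sts → 86.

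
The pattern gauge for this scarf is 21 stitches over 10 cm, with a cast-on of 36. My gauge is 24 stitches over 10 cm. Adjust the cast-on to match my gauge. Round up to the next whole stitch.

Scale factor = 24 / 21 = 1.143.
36 × 24 / 21 = 41.14 sts.
→ 42 sts.

42 stitches.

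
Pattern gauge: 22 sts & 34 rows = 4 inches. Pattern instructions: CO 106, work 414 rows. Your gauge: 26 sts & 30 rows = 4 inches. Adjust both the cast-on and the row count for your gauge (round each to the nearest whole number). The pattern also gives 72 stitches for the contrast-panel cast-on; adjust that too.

Stitches: 106 × 26/22 = 125.27 → 125.
Rows: 414 × 30/34 = 365.29 → 365.
contrast-panel cast-on: 72 × 26/22 = 85.09 → 85.

Cast on 125 stitches; work 365 rows; contrast-panel cast-on 85 stitches.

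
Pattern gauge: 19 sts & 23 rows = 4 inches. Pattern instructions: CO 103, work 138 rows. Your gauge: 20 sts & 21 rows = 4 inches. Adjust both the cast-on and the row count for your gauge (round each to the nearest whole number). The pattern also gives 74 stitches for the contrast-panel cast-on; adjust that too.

Stitches: 103 × 20/19 = 108.42 → 108.
Rows: 138 × 21/23 = 126.00 → 126.
contrast-panel cast-on: 74 × 20/19 = 77.89 → 78.

Cast on 108 stitches; work 126 rows; contrast-panel cast-on 78 stitches.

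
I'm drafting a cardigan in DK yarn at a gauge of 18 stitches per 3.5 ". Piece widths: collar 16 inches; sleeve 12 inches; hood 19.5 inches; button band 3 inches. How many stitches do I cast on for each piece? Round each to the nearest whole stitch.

Rate = 18/3.5 = 5.143 sts per in.
collar: 16 × 5.143 = 82.29 → 82.
sleeve: 12 × 5.143 = 61.71 → 62.
hood: 19.5 × 5.143 = 100.29 → 100.
button band: 3 × 5.143 = 15.43 → 15.

collar 82; sleeve 62; hood 100; button band 15.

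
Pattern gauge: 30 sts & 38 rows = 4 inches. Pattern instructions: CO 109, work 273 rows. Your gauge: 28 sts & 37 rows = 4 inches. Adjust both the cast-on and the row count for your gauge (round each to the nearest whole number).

Cast on 102 stitches; work 266 rows.

Stitches: 109 × 28/30 = 101.73 → 102.
Rows: 273 × 37/38 = 265.82 → 266.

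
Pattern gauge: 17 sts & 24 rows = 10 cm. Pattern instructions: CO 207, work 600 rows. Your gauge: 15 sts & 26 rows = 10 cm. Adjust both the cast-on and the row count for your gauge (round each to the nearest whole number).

Cast on 183 stitches; work 650 rows.

Stitches: 207 × 15/17 = 182.65 → 183.
Rows: 600 × 26/24 = 650.00 → 650.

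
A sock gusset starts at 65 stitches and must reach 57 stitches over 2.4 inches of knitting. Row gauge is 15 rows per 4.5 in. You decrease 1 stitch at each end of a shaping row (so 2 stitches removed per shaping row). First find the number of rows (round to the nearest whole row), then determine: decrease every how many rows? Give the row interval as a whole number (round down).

Rows = 2.4 × 3.333 = 8.0 → 8 rows.
Stitches to remove: 8 → 4 shaping rows (at 2 st each).
8 / 4 = 2.00 → every 2 rows.

Decrease every 2nd row.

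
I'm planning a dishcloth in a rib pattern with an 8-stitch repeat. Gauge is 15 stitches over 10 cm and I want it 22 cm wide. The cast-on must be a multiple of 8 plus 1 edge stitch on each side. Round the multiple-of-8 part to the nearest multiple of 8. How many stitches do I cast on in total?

CO 34 sts.

15 / 10 = 1.5 sts per cm.
22 × 1.5 = 33.00 sts.
Less 2 edge sts → 31.00 for the repeat.
Nearest multiple of 8: 32.
Add back 2 edge sts → 34.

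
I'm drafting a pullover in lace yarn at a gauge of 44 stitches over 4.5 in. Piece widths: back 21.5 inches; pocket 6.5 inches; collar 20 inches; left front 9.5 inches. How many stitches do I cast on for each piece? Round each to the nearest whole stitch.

back 210; pocket 64; collar 196; left front 93.

Rate = 44/4.5 = 9.778 sts per in.
back: 21.5 × 9.778 = 210.22 → 210.
pocket: 6.5 × 9.778 = 63.56 → 64.
collar: 20 × 9.778 = 195.56 → 196.
left front: 9.5 × 9.778 = 92.89 → 93.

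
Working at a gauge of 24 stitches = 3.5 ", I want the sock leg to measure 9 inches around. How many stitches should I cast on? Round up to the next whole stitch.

24 stitches / 3.5 in = 6.857 stitches per inch.
9 × 6.857 = 61.71 stitches.
Round up → 62.

62 stitches.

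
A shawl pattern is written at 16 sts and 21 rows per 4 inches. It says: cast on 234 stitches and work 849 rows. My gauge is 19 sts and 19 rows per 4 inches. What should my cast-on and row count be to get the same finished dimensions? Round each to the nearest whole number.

Stitches: 234 × 19/16 = 277.88 → 278.
Rows: 849 × 19/21 = 768.14 → 768.

Cast on 278 stitches; work 768 rows.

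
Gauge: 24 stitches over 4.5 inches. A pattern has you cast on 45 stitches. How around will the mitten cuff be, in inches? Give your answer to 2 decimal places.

24 stitches / 4.5 inch = 5.333 stitches per inch.
45 / 5.333 = 8.438 inches.

8.44 inches.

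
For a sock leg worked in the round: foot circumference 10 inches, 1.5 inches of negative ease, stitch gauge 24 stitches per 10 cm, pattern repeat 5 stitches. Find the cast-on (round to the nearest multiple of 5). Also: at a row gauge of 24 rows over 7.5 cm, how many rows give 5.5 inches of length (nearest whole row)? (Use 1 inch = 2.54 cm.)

Cast on 50 stitches; work 45 rows.

Finished = 10 − 1.5 = 8.5 inches.
8.5 inches × 2.54 = 21.59 cm.
24/10 = 2.4 sts per cm; 21.59 × 2.4 = 51.82 sts.
Nearest multiple of 5 → 50.
5.5 inches = 13.97 cm; × 3.2 = 44.70 → 45 rows.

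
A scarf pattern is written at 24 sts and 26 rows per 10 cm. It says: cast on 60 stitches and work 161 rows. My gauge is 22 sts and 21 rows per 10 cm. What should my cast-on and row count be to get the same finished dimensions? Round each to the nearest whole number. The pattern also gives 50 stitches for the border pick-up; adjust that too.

Stitches: 60 × 22/24 = 55.00 → 55.
Rows: 161 × 21/26 = 130.04 → 130.
border pick-up: 50 × 22/24 = 45.83 → 46.

Cast on 55 stitches; work 130 rows; border pick-up 46 stitches.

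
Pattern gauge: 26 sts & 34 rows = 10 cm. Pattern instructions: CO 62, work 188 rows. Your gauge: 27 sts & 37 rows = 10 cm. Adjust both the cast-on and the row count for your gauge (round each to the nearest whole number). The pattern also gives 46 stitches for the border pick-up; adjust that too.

Stitches: 62 × 27/26 = 64.38 → 64.
Rows: 188 × 37/34 = 204.59 → 205.
border pick-up: 46 × 27/26 = 47.77 → 48.

Cast on 64 stitches; work 205 rows; border pick-up 48 stitches.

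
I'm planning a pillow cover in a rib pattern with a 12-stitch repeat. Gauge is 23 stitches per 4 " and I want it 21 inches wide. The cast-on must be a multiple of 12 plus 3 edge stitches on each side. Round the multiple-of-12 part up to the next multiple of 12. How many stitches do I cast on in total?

23 / 4 = 5.75 sts per inch.
21 × 5.75 = 120.75 sts.
Less 6 edge sts → 114.75 for the repeat.
Next multiple of 12: 120.
Add back 6 edge sts → 126.

CO 126 sts.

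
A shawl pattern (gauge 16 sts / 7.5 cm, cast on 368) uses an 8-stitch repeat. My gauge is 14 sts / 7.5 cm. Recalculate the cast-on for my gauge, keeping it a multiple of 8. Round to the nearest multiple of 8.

368 × 14 / 16 = 322.00.
Nearest multiple of 8: 320.

CO 320 sts.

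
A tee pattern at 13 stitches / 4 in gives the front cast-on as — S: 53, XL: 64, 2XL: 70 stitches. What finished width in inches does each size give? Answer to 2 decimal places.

13/4 = 3.25 sts per in.
S: 53 / 3.25 = 16.308 → 16.31 in.
XL: 64 / 3.25 = 19.692 → 19.69 in.
2XL: 70 / 3.25 = 21.538 → 21.54 in.

S 16.31 inches; XL 19.69 inches; 2XL 21.54 inches.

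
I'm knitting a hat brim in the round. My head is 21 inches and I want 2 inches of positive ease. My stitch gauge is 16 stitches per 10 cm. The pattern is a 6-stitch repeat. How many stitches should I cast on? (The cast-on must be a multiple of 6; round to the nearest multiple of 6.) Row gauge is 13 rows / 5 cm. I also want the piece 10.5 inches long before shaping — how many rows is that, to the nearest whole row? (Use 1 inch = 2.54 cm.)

Cast on 96 stitches; work 69 rows.

Finished = 21 + 2 = 23 inches.
23 inches × 2.54 = 58.42 cm.
16/10 = 1.6 sts per cm; 58.42 × 1.6 = 93.47 sts.
Nearest multiple of 6 → 96.
10.5 inches = 26.67 cm; × 2.6 = 69.34 → 69 rows.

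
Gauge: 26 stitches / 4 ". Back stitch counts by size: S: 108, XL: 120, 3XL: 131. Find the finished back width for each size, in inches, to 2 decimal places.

26/4 = 6.5 sts per in.
S: 108 / 6.5 = 16.615 → 16.62 in.
XL: 120 / 6.5 = 18.462 → 18.46 in.
3XL: 131 / 6.5 = 20.154 → 20.15 in.

S 16.62 inches; XL 18.46 inches; 3XL 20.15 inches.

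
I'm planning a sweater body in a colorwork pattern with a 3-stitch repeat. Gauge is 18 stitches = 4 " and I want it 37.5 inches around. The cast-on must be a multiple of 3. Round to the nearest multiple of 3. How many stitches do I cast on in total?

Cast on 168 stitches.

18 / 4 = 4.5 sts per inch.
37.5 × 4.5 = 168.75 sts.
Nearest multiple of 3: 168.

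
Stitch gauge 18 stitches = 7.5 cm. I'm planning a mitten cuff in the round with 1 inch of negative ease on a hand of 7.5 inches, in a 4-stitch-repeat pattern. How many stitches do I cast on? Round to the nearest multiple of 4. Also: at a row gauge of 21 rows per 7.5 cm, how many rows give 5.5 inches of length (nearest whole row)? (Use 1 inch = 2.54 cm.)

Finished = 7.5 − 1 = 6.5 inches.
6.5 inches × 2.54 = 16.51 cm.
18/7.5 = 2.4 sts per cm; 16.51 × 2.4 = 39.62 sts.
Nearest multiple of 4 → 40.
5.5 inches = 13.97 cm; × 2.8 = 39.12 → 39 rows.

Cast on 40 stitches; work 39 rows.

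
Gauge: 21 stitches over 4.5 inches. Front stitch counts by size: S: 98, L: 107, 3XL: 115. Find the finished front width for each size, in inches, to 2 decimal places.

S 21.00 inches; L 22.93 inches; 3XL 24.64 inches.

21/4.5 = 4.667 sts per in.
S: 98 / 4.667 = 21.000 → 21.00 in.
L: 107 / 4.667 = 22.929 → 22.93 in.
3XL: 115 / 4.667 = 24.643 → 24.64 in.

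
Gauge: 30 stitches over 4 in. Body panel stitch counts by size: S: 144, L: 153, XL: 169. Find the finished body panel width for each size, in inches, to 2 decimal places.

S 19.20 inches; L 20.40 inches; XL 22.53 inches.

30/4 = 7.5 sts per in.
S: 144 / 7.5 = 19.200 → 19.20 in.
L: 153 / 7.5 = 20.400 → 20.40 in.
XL: 169 / 7.5 = 22.533 → 22.53 in.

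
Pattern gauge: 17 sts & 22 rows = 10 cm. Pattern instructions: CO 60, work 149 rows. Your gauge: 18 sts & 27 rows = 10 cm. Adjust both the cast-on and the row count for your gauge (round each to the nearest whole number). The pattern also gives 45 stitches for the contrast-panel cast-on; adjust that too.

Cast on 64 stitches; work 183 rows; contrast-panel cast-on 48 stitches.

Stitches: 60 × 18/17 = 63.53 → 64.
Rows: 149 × 27/22 = 182.86 → 183.
contrast-panel cast-on: 45 × 18/17 = 47.65 → 48.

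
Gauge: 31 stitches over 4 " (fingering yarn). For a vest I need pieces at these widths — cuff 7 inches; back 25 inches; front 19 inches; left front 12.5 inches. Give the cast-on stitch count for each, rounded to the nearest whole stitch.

Rate = 31/4 = 7.75 sts per in.
cuff: 7 × 7.75 = 54.25 → 54.
back: 25 × 7.75 = 193.75 → 194.
front: 19 × 7.75 = 147.25 → 147.
left front: 12.5 × 7.75 = 96.88 → 97.

cuff 54; back 194; front 147; left front 97.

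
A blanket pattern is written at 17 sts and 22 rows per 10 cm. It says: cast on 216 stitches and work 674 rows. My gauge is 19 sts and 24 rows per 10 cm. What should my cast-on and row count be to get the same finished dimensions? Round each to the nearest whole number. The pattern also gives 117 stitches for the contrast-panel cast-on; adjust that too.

Stitches: 216 × 19/17 = 241.41 → 241.
Rows: 674 × 24/22 = 735.27 → 735.
contrast-panel cast-on: 117 × 19/17 = 130.76 → 131.

Cast on 241 stitches; work 735 rows; contrast-panel cast-on 131 stitches.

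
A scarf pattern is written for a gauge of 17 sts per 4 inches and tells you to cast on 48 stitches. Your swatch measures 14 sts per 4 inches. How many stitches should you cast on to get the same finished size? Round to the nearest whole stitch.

Scale factor = 14 / 17 = 0.824.
48 × 14 / 17 = 39.53 sts.
→ 40 sts.

CO 40 sts.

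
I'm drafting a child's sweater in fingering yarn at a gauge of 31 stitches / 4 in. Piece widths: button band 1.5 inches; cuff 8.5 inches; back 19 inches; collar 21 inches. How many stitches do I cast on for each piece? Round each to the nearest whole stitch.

button band 12; cuff 66; back 147; collar 163.

Rate = 31/4 = 7.75 sts per in.
button band: 1.5 × 7.75 = 11.62 → 12.
cuff: 8.5 × 7.75 = 65.88 → 66.
back: 19 × 7.75 = 147.25 → 147.
collar: 21 × 7.75 = 162.75 → 163.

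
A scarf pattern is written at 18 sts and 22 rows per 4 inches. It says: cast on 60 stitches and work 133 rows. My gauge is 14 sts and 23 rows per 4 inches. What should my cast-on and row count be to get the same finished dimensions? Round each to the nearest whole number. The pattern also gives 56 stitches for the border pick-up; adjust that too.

Stitches: 60 × 14/18 = 46.67 → 47.
Rows: 133 × 23/22 = 139.05 → 139.
border pick-up: 56 × 14/18 = 43.56 → 44.

Cast on 47 stitches; work 139 rows; border pick-up 44 stitches.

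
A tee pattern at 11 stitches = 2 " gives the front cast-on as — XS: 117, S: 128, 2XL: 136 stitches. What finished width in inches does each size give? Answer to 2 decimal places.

XS 21.27 inches; S 23.27 inches; 2XL 24.73 inches.

11/2 = 5.5 sts per in.
XS: 117 / 5.5 = 21.273 → 21.27 in.
S: 128 / 5.5 = 23.273 → 23.27 in.
2XL: 136 / 5.5 = 24.727 → 24.73 in.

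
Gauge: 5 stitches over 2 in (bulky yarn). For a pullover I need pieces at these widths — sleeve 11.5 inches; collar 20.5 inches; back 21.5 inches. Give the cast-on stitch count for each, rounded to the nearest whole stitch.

sleeve 29; collar 51; back 54.

Rate = 5/2 = 2.5 sts per in.
sleeve: 11.5 × 2.5 = 28.75 → 29.
collar: 20.5 × 2.5 = 51.25 → 51.
back: 21.5 × 2.5 = 53.75 → 54.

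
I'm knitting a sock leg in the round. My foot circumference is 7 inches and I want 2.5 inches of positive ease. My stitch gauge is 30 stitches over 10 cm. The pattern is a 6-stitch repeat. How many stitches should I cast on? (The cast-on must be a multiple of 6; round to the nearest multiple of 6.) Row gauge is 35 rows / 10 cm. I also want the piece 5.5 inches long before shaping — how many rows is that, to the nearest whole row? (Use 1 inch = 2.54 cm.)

Cast on 72 stitches; work 49 rows.

Finished = 7 + 2.5 = 9.5 inches.
9.5 inches × 2.54 = 24.13 cm.
30/10 = 3 sts per cm; 24.13 × 3 = 72.39 sts.
Nearest multiple of 6 → 72.
5.5 inches = 13.97 cm; × 3.5 = 48.90 → 49 rows.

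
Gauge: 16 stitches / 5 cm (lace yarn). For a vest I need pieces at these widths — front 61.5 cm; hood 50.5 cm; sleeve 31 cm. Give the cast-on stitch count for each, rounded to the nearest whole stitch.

Rate = 16/5 = 3.2 sts per cm.
front: 61.5 × 3.2 = 196.80 → 197.
hood: 50.5 × 3.2 = 161.60 → 162.
sleeve: 31 × 3.2 = 99.20 → 99.

front 197; hood 162; sleeve 99.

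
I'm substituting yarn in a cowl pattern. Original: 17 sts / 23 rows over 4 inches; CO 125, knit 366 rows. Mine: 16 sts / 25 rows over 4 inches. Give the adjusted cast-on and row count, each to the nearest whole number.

Stitches: 125 × 16/17 = 117.65 → 118.
Rows: 366 × 25/23 = 397.83 → 398.

Cast on 118 stitches; work 398 rows.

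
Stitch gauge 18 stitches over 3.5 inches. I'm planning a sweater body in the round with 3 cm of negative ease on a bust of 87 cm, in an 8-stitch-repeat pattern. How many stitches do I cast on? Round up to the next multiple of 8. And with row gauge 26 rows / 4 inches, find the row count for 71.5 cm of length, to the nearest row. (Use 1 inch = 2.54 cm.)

Finished = 87 − 3 = 84 cm.
84 cm × 1/2.54 = 33.07 inches.
18/3.5 = 5.143 sts per in; 33.07 × 5.143 = 170.08 sts.
Next multiple of 8 → 176.
71.5 cm = 28.15 inches; × 6.5 = 182.97 → 183 rows.

Cast on 176 stitches; work 183 rows.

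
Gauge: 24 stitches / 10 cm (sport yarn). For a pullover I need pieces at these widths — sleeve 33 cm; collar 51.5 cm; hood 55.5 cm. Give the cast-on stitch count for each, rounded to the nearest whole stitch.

Rate = 24/10 = 2.4 sts per cm.
sleeve: 33 × 2.4 = 79.20 → 79.
collar: 51.5 × 2.4 = 123.60 → 124.
hood: 55.5 × 2.4 = 133.20 → 133.

sleeve 79; collar 124; hood 133.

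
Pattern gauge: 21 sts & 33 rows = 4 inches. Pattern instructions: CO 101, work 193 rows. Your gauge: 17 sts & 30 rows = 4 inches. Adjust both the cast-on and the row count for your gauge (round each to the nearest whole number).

Stitches: 101 × 17/21 = 81.76 → 82.
Rows: 193 × 30/33 = 175.45 → 175.

Cast on 82 stitches; work 175 rows.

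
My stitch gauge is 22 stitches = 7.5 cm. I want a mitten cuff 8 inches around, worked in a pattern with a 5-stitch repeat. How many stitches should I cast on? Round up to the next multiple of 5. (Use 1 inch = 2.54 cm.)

CO 60 sts.

8 in = 8 × 2.54 = 20.32 cm.
22 / 7.5 = 2.933 sts/cm.
20.32 × 2.933 = 59.61 sts.
→ 60.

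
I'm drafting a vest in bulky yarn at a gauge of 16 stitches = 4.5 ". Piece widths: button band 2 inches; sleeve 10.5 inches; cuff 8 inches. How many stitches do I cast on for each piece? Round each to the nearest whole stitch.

button band 7; sleeve 37; cuff 28.

Rate = 16/4.5 = 3.556 sts per in.
button band: 2 × 3.556 = 7.11 → 7.
sleeve: 10.5 × 3.556 = 37.33 → 37.
cuff: 8 × 3.556 = 28.44 → 28.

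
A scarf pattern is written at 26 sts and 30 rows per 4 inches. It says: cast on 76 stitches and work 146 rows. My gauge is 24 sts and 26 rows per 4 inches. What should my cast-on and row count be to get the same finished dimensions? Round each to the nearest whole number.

Stitches: 76 × 24/26 = 70.15 → 70.
Rows: 146 × 26/30 = 126.53 → 127.

Cast on 70 stitches; work 127 rows.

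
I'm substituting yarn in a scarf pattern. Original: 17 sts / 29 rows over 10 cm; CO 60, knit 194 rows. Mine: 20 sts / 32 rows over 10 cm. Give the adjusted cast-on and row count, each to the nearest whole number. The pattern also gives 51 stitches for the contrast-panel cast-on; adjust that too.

Cast on 71 stitches; work 214 rows; contrast-panel cast-on 60 stitches.

Stitches: 60 × 20/17 = 70.59 → 71.
Rows: 194 × 32/29 = 214.07 → 214.
contrast-panel cast-on: 51 × 20/17 = 60.00 → 60.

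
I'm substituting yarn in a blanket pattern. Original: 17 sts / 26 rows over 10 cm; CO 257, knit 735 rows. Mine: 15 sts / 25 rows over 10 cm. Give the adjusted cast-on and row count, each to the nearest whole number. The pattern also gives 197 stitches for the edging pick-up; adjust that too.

Cast on 227 stitches; work 707 rows; edging pick-up 174 stitches.

Stitches: 257 × 15/17 = 226.76 → 227.
Rows: 735 × 25/26 = 706.73 → 707.
edging pick-up: 197 × 15/17 = 173.82 → 174.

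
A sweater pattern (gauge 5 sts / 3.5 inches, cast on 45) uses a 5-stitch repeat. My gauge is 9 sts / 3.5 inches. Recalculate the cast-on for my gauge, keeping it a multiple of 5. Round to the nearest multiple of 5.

45 × 9 / 5 = 81.00.
Nearest multiple of 5: 80.

80 stitches.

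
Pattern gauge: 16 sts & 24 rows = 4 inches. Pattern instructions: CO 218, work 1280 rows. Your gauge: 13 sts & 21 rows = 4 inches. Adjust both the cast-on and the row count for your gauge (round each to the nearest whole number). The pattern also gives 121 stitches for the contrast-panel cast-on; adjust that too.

Cast on 177 stitches; work 1120 rows; contrast-panel cast-on 98 stitches.

Stitches: 218 × 13/16 = 177.12 → 177.
Rows: 1280 × 21/24 = 1120.00 → 1120.
contrast-panel cast-on: 121 × 13/16 = 98.31 → 98.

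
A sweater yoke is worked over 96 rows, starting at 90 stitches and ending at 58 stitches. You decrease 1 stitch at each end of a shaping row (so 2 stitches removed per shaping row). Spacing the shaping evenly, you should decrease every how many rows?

Stitches to remove: |58 − 90| = 32.
Shaping rows needed: 32 / 2 = 16.
96 rows / 16 = every 6 rows.

Decrease every 6th row.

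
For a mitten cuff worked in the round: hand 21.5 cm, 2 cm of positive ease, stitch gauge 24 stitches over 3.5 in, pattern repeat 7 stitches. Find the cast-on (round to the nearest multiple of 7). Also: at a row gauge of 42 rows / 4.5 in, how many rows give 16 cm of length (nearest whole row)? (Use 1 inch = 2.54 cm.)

Finished = 21.5 + 2 = 23.5 cm.
23.5 cm × 1/2.54 = 9.25 inches.
24/3.5 = 6.857 sts per in; 9.25 × 6.857 = 63.44 sts.
Nearest multiple of 7 → 63.
16 cm = 6.30 inches; × 9.333 = 58.79 → 59 rows.

Cast on 63 stitches; work 59 rows.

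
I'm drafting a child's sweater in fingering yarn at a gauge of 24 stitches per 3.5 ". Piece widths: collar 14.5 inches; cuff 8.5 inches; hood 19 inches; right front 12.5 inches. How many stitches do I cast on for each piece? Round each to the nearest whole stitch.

collar 99; cuff 58; hood 130; right front 86.

Rate = 24/3.5 = 6.857 sts per in.
collar: 14.5 × 6.857 = 99.43 → 99.
cuff: 8.5 × 6.857 = 58.29 → 58.
hood: 19 × 6.857 = 130.29 → 130.
right front: 12.5 × 6.857 = 85.71 → 86.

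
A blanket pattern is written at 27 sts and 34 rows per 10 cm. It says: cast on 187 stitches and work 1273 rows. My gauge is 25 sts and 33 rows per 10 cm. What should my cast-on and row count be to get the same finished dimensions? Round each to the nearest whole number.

Cast on 173 stitches; work 1236 rows.

Stitches: 187 × 25/27 = 173.15 → 173.
Rows: 1273 × 33/34 = 1235.56 → 1236.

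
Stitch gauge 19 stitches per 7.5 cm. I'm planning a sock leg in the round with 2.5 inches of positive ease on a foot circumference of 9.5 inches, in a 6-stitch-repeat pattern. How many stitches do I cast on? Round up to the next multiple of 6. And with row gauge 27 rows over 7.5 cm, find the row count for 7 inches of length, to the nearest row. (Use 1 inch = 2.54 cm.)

Finished = 9.5 + 2.5 = 12 inches.
12 inches × 2.54 = 30.48 cm.
19/7.5 = 2.533 sts per cm; 30.48 × 2.533 = 77.22 sts.
Next multiple of 6 → 78.
7 inches = 17.78 cm; × 3.6 = 64.01 → 64 rows.

Cast on 78 stitches; work 64 rows.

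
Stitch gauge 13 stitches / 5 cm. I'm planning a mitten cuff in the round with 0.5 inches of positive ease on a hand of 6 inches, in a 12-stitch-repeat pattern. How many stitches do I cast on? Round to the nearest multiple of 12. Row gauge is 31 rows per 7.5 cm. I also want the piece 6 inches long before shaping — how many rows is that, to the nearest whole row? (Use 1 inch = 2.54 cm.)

Finished = 6 + 0.5 = 6.5 inches.
6.5 inches × 2.54 = 16.51 cm.
13/5 = 2.6 sts per cm; 16.51 × 2.6 = 42.93 sts.
Nearest multiple of 12 → 48.
6 inches = 15.24 cm; × 4.133 = 62.99 → 63 rows.

Cast on 48 stitches; work 63 rows.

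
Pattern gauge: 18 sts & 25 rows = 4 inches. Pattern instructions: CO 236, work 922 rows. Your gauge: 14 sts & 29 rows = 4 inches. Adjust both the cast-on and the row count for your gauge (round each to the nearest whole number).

Stitches: 236 × 14/18 = 183.56 → 184.
Rows: 922 × 29/25 = 1069.52 → 1070.

Cast on 184 stitches; work 1070 rows.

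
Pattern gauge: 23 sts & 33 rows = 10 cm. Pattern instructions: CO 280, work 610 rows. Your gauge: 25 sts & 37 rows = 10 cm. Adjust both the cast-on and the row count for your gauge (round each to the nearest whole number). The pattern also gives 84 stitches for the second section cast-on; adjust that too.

Stitches: 280 × 25/23 = 304.35 → 304.
Rows: 610 × 37/33 = 683.94 → 684.
second section cast-on: 84 × 25/23 = 91.30 → 91.

Cast on 304 stitches; work 684 rows; second section cast-on 91 stitches.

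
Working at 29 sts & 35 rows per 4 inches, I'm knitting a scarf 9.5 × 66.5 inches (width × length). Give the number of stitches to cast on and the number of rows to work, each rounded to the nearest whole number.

Cast on 69 stitches and work 582 rows.

Stitch gauge = 29/4 = 7.25 sts/in; 9.5 × 7.25 = 68.88 → 69 sts.
Row gauge = 35/4 = 8.75 rows/in; 66.5 × 8.75 = 581.88 → 582 rows.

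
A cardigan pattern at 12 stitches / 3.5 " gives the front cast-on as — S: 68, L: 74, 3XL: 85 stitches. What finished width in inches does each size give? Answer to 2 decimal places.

S 19.83 inches; L 21.58 inches; 3XL 24.79 inches.

12/3.5 = 3.429 sts per in.
S: 68 / 3.429 = 19.833 → 19.83 in.
L: 74 / 3.429 = 21.583 → 21.58 in.
3XL: 85 / 3.429 = 24.792 → 24.79 in.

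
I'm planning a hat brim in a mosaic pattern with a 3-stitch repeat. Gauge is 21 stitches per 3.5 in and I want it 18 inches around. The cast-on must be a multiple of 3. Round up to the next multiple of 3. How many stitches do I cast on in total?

21 / 3.5 = 6 sts per inch.
18 × 6 = 108.00 sts.
Next multiple of 3: 108.

Cast on 108 stitches.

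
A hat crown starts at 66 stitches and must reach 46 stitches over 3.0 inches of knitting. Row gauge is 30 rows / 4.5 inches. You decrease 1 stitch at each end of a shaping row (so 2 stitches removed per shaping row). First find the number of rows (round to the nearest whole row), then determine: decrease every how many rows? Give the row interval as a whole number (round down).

Rows = 3.0 × 6.667 = 20.0 → 20 rows.
Stitches to remove: 20 → 10 shaping rows (at 2 st each).
20 / 10 = 2.00 → every 2 rows.

Decrease every 2nd row.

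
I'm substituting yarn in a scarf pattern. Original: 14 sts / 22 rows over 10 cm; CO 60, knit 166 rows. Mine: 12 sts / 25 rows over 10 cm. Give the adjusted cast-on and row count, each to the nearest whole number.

Cast on 51 stitches; work 189 rows.

Stitches: 60 × 12/14 = 51.43 → 51.
Rows: 166 × 25/22 = 188.64 → 189.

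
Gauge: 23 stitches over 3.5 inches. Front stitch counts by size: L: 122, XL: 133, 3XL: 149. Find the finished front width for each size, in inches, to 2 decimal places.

23/3.5 = 6.571 sts per in.
L: 122 / 6.571 = 18.565 → 18.57 in.
XL: 133 / 6.571 = 20.239 → 20.24 in.
3XL: 149 / 6.571 = 22.674 → 22.67 in.

L 18.57 inches; XL 20.24 inches; 3XL 22.67 inches.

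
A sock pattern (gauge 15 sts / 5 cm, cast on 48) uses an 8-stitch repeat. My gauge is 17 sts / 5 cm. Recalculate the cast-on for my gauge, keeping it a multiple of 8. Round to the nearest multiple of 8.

48 × 17 / 15 = 54.40.
Nearest multiple of 8: 56.

Cast on 56 stitches.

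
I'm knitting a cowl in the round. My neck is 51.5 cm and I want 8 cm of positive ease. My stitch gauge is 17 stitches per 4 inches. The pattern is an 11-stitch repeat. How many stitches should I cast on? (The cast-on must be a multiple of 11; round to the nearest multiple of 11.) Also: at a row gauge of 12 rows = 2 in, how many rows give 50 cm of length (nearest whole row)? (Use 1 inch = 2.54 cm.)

Cast on 99 stitches; work 118 rows.

Finished = 51.5 + 8 = 59.5 cm.
59.5 cm × 1/2.54 = 23.43 inches.
17/4 = 4.25 sts per in; 23.43 × 4.25 = 99.56 sts.
Nearest multiple of 11 → 99.
50 cm = 19.69 inches; × 6 = 118.11 → 118 rows.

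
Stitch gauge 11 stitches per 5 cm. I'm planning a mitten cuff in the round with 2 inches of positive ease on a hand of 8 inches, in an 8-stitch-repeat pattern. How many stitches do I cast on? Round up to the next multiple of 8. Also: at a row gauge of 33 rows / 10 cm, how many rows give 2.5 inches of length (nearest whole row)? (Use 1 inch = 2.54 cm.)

Finished = 8 + 2 = 10 inches.
10 inches × 2.54 = 25.40 cm.
11/5 = 2.2 sts per cm; 25.40 × 2.2 = 55.88 sts.
Next multiple of 8 → 56.
2.5 inches = 6.35 cm; × 3.3 = 20.95 → 21 rows.

Cast on 56 stitches; work 21 rows.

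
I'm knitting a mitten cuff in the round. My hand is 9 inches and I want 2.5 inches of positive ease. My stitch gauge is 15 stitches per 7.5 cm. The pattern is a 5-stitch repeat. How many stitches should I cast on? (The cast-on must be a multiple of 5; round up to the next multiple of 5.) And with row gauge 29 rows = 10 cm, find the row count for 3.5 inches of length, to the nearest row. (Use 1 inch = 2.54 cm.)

Cast on 60 stitches; work 26 rows.

Finished = 9 + 2.5 = 11.5 inches.
11.5 inches × 2.54 = 29.21 cm.
15/7.5 = 2 sts per cm; 29.21 × 2 = 58.42 sts.
Next multiple of 5 → 60.
3.5 inches = 8.89 cm; × 2.9 = 25.78 → 26 rows.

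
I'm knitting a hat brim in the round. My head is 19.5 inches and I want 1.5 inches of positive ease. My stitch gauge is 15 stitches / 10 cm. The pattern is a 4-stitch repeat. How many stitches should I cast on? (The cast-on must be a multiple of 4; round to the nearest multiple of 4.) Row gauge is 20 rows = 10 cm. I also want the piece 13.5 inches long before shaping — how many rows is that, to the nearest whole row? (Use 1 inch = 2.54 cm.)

Finished = 19.5 + 1.5 = 21 inches.
21 inches × 2.54 = 53.34 cm.
15/10 = 1.5 sts per cm; 53.34 × 1.5 = 80.01 sts.
Nearest multiple of 4 → 80.
13.5 inches = 34.29 cm; × 2 = 68.58 → 69 rows.

Cast on 80 stitches; work 69 rows.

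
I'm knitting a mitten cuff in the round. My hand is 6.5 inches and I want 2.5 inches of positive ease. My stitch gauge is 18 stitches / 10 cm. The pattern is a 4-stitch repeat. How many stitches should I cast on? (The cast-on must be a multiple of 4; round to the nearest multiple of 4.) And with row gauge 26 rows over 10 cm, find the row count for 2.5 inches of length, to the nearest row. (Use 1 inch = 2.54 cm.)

Cast on 40 stitches; work 17 rows.

Finished = 6.5 + 2.5 = 9 inches.
9 inches × 2.54 = 22.86 cm.
18/10 = 1.8 sts per cm; 22.86 × 1.8 = 41.15 sts.
Nearest multiple of 4 → 40.
2.5 inches = 6.35 cm; × 2.6 = 16.51 → 17 rows.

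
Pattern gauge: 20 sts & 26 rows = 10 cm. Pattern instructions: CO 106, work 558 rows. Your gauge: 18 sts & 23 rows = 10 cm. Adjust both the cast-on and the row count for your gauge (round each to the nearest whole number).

Cast on 95 stitches; work 494 rows.

Stitches: 106 × 18/20 = 95.40 → 95.
Rows: 558 × 23/26 = 493.62 → 494.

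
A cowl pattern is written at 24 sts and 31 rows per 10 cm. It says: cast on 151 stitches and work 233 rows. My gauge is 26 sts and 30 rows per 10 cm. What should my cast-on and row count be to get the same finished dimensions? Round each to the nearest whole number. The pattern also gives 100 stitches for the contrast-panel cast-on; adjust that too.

Stitches: 151 × 26/24 = 163.58 → 164.
Rows: 233 × 30/31 = 225.48 → 225.
contrast-panel cast-on: 100 × 26/24 = 108.33 → 108.

Cast on 164 stitches; work 225 rows; contrast-panel cast-on 108 stitches.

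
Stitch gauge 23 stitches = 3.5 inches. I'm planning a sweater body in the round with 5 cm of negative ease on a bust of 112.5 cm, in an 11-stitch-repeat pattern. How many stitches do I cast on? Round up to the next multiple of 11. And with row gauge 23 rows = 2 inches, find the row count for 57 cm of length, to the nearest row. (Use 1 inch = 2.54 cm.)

Finished = 112.5 − 5 = 107.5 cm.
107.5 cm × 1/2.54 = 42.32 inches.
23/3.5 = 6.571 sts per in; 42.32 × 6.571 = 278.12 sts.
Next multiple of 11 → 286.
57 cm = 22.44 inches; × 11.5 = 258.07 → 258 rows.

Cast on 286 stitches; work 258 rows.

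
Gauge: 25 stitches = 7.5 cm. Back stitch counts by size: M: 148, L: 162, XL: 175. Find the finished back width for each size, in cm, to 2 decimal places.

25/7.5 = 3.333 sts per cm.
M: 148 / 3.333 = 44.400 → 44.40 cm.
L: 162 / 3.333 = 48.600 → 48.60 cm.
XL: 175 / 3.333 = 52.500 → 52.50 cm.

M 44.40 cm; L 48.60 cm; XL 52.50 cm.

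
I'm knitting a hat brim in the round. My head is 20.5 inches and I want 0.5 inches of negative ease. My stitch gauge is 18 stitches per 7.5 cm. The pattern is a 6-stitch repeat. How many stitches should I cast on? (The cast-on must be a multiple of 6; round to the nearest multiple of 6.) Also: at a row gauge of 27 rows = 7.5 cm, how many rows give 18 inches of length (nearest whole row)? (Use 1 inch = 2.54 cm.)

Finished = 20.5 − 0.5 = 20 inches.
20 inches × 2.54 = 50.80 cm.
18/7.5 = 2.4 sts per cm; 50.80 × 2.4 = 121.92 sts.
Nearest multiple of 6 → 120.
18 inches = 45.72 cm; × 3.6 = 164.59 → 165 rows.

Cast on 120 stitches; work 165 rows.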